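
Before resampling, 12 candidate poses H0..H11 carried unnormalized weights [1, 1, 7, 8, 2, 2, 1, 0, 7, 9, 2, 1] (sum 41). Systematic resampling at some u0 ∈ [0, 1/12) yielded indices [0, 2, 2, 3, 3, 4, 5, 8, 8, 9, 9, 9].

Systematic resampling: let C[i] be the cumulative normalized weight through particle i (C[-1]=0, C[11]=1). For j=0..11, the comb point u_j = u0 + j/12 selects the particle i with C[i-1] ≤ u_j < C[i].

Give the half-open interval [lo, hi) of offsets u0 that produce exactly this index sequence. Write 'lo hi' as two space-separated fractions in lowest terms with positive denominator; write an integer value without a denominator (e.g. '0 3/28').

0 5/492

C = [1/41, 2/41, 9/41, 17/41, 19/41, 21/41, 22/41, 22/41, 29/41, 38/41, 40/41, 1]
j=0 picked index 0: u0 ∈ [0, 1/41)
j=1 picked index 2: u0 ∈ [-17/492, 67/492)
j=2 picked index 2: u0 ∈ [-29/246, 13/246)
j=3 picked index 3: u0 ∈ [-5/164, 27/164)
j=4 picked index 3: u0 ∈ [-14/123, 10/123)
j=5 picked index 4: u0 ∈ [-1/492, 23/492)
j=6 picked index 5: u0 ∈ [-3/82, 1/82)
j=7 picked index 8: u0 ∈ [-23/492, 61/492)
j=8 picked index 8: u0 ∈ [-16/123, 5/123)
j=9 picked index 9: u0 ∈ [-7/164, 29/164)
j=10 picked index 9: u0 ∈ [-31/246, 23/246)
j=11 picked index 9: u0 ∈ [-103/492, 5/492)
intersection: [0, 5/492)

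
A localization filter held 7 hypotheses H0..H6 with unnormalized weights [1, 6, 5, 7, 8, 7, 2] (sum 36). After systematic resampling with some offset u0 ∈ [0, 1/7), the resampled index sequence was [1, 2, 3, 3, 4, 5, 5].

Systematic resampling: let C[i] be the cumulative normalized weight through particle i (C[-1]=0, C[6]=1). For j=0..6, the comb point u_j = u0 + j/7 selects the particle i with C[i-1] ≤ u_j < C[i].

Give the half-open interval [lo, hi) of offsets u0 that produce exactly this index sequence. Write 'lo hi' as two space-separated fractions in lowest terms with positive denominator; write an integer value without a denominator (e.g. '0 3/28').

C = [1/36, 7/36, 1/3, 19/36, 3/4, 17/18, 1]
j=0 picked index 1: u0 ∈ [1/36, 7/36)
j=1 picked index 2: u0 ∈ [13/252, 4/21)
j=2 picked index 3: u0 ∈ [1/21, 61/252)
j=3 picked index 3: u0 ∈ [-2/21, 25/252)
j=4 picked index 4: u0 ∈ [-11/252, 5/28)
j=5 picked index 5: u0 ∈ [1/28, 29/126)
j=6 picked index 5: u0 ∈ [-3/28, 11/126)
intersection: [13/252, 11/126)

13/252 11/126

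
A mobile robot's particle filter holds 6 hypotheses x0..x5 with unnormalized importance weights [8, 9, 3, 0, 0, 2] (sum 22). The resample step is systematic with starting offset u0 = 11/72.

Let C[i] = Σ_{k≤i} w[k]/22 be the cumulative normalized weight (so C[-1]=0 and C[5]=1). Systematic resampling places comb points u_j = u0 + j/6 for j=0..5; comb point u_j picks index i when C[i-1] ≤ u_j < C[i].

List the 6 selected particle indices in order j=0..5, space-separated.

C = [4/11, 17/22, 10/11, 10/11, 10/11, 1]
j=0: u_0=11/72 ∈ [0, 4/11) → index 0
j=1: u_1=23/72 ∈ [0, 4/11) → index 0
j=2: u_2=35/72 ∈ [4/11, 17/22) → index 1
j=3: u_3=47/72 ∈ [4/11, 17/22) → index 1
j=4: u_4=59/72 ∈ [17/22, 10/11) → index 2
j=5: u_5=71/72 ∈ [10/11, 1) → index 5

0 0 1 1 2 5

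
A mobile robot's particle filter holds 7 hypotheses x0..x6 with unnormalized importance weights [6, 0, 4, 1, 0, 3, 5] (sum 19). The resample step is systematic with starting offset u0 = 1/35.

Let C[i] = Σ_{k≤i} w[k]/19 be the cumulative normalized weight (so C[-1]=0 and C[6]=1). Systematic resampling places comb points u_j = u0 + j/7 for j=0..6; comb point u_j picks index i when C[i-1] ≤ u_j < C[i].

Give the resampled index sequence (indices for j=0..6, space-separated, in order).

C = [6/19, 6/19, 10/19, 11/19, 11/19, 14/19, 1]
j=0: u_0=1/35 ∈ [0, 6/19) → index 0
j=1: u_1=6/35 ∈ [0, 6/19) → index 0
j=2: u_2=11/35 ∈ [0, 6/19) → index 0
j=3: u_3=16/35 ∈ [6/19, 10/19) → index 2
j=4: u_4=3/5 ∈ [11/19, 14/19) → index 5
j=5: u_5=26/35 ∈ [14/19, 1) → index 6
j=6: u_6=31/35 ∈ [14/19, 1) → index 6

0 0 0 2 5 6 6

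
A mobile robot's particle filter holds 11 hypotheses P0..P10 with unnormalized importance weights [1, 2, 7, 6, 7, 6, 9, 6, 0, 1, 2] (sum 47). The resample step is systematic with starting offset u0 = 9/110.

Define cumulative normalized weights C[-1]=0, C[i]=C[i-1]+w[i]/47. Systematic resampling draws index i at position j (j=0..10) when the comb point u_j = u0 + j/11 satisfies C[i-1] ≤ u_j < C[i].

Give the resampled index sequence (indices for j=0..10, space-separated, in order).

2 2 3 4 4 5 6 6 7 7 10

C = [1/47, 3/47, 10/47, 16/47, 23/47, 29/47, 38/47, 44/47, 44/47, 45/47, 1]
j=0: u_0=9/110 ∈ [3/47, 10/47) → index 2
j=1: u_1=19/110 ∈ [3/47, 10/47) → index 2
j=2: u_2=29/110 ∈ [10/47, 16/47) → index 3
j=3: u_3=39/110 ∈ [16/47, 23/47) → index 4
j=4: u_4=49/110 ∈ [16/47, 23/47) → index 4
j=5: u_5=59/110 ∈ [23/47, 29/47) → index 5
j=6: u_6=69/110 ∈ [29/47, 38/47) → index 6
j=7: u_7=79/110 ∈ [29/47, 38/47) → index 6
j=8: u_8=89/110 ∈ [38/47, 44/47) → index 7
j=9: u_9=9/10 ∈ [38/47, 44/47) → index 7
j=10: u_10=109/110 ∈ [45/47, 1) → index 10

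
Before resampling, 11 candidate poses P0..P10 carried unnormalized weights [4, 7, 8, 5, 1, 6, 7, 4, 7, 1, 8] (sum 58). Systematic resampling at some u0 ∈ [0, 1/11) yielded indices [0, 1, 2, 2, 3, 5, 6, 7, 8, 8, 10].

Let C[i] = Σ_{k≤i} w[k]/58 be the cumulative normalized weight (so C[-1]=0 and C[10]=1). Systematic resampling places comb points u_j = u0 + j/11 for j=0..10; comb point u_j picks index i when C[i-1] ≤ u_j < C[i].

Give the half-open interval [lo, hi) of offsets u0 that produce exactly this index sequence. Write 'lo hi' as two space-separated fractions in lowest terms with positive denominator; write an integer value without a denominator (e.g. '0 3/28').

6/319 17/638

C = [2/29, 11/58, 19/58, 12/29, 25/58, 31/58, 19/29, 21/29, 49/58, 25/29, 1]
j=0 picked index 0: u0 ∈ [0, 2/29)
j=1 picked index 1: u0 ∈ [-7/319, 63/638)
j=2 picked index 2: u0 ∈ [5/638, 93/638)
j=3 picked index 2: u0 ∈ [-53/638, 35/638)
j=4 picked index 3: u0 ∈ [-23/638, 16/319)
j=5 picked index 5: u0 ∈ [-15/638, 51/638)
j=6 picked index 6: u0 ∈ [-7/638, 35/319)
j=7 picked index 7: u0 ∈ [6/319, 28/319)
j=8 picked index 8: u0 ∈ [-1/319, 75/638)
j=9 picked index 8: u0 ∈ [-30/319, 17/638)
j=10 picked index 10: u0 ∈ [-15/319, 1/11)
intersection: [6/319, 17/638)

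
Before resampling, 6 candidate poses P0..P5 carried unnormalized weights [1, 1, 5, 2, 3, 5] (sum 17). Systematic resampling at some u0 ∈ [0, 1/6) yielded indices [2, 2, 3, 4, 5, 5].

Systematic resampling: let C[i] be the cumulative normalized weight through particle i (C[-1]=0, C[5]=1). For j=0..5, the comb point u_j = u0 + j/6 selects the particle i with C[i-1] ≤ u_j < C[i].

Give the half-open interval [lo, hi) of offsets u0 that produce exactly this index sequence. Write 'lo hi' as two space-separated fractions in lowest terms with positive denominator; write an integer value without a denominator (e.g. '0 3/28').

2/17 1/6

C = [1/17, 2/17, 7/17, 9/17, 12/17, 1]
j=0 picked index 2: u0 ∈ [2/17, 7/17)
j=1 picked index 2: u0 ∈ [-5/102, 25/102)
j=2 picked index 3: u0 ∈ [4/51, 10/51)
j=3 picked index 4: u0 ∈ [1/34, 7/34)
j=4 picked index 5: u0 ∈ [2/51, 1/3)
j=5 picked index 5: u0 ∈ [-13/102, 1/6)
intersection: [2/17, 1/6)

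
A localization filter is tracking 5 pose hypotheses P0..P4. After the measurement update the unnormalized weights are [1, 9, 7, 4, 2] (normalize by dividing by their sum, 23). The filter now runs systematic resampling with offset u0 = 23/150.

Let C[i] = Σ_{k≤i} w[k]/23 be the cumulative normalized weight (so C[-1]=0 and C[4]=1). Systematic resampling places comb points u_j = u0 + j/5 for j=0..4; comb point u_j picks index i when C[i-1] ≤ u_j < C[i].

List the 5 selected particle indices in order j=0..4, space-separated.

1 1 2 3 4

C = [1/23, 10/23, 17/23, 21/23, 1]
j=0: u_0=23/150 ∈ [1/23, 10/23) → index 1
j=1: u_1=53/150 ∈ [1/23, 10/23) → index 1
j=2: u_2=83/150 ∈ [10/23, 17/23) → index 2
j=3: u_3=113/150 ∈ [17/23, 21/23) → index 3
j=4: u_4=143/150 ∈ [21/23, 1) → index 4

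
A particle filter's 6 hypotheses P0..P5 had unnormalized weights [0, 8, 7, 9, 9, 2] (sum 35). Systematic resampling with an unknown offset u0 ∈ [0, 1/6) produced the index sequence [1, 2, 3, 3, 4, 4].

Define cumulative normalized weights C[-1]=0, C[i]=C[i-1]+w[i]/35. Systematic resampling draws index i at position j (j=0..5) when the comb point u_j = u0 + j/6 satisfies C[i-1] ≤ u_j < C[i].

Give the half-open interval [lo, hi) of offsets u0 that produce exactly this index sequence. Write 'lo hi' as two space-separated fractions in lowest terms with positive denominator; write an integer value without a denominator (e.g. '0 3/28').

2/21 23/210

C = [0, 8/35, 3/7, 24/35, 33/35, 1]
j=0 picked index 1: u0 ∈ [0, 8/35)
j=1 picked index 2: u0 ∈ [13/210, 11/42)
j=2 picked index 3: u0 ∈ [2/21, 37/105)
j=3 picked index 3: u0 ∈ [-1/14, 13/70)
j=4 picked index 4: u0 ∈ [2/105, 29/105)
j=5 picked index 4: u0 ∈ [-31/210, 23/210)
intersection: [2/21, 23/210)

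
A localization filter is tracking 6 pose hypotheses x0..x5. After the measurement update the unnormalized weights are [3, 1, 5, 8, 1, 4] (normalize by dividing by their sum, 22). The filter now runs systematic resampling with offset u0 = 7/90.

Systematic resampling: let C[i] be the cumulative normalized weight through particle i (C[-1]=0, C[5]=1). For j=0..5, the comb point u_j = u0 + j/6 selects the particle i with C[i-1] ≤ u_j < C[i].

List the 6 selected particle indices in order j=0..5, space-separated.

C = [3/22, 2/11, 9/22, 17/22, 9/11, 1]
j=0: u_0=7/90 ∈ [0, 3/22) → index 0
j=1: u_1=11/45 ∈ [2/11, 9/22) → index 2
j=2: u_2=37/90 ∈ [9/22, 17/22) → index 3
j=3: u_3=26/45 ∈ [9/22, 17/22) → index 3
j=4: u_4=67/90 ∈ [9/22, 17/22) → index 3
j=5: u_5=41/45 ∈ [9/11, 1) → index 5

0 2 3 3 3 5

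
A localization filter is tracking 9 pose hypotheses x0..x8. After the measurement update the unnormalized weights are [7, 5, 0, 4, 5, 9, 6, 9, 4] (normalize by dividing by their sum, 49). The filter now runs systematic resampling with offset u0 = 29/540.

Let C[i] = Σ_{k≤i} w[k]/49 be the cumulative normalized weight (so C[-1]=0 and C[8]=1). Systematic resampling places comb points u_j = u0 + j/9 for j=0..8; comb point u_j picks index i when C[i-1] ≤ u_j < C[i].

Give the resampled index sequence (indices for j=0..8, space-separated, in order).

0 1 3 4 5 5 6 7 8

C = [1/7, 12/49, 12/49, 16/49, 3/7, 30/49, 36/49, 45/49, 1]
j=0: u_0=29/540 ∈ [0, 1/7) → index 0
j=1: u_1=89/540 ∈ [1/7, 12/49) → index 1
j=2: u_2=149/540 ∈ [12/49, 16/49) → index 3
j=3: u_3=209/540 ∈ [16/49, 3/7) → index 4
j=4: u_4=269/540 ∈ [3/7, 30/49) → index 5
j=5: u_5=329/540 ∈ [3/7, 30/49) → index 5
j=6: u_6=389/540 ∈ [30/49, 36/49) → index 6
j=7: u_7=449/540 ∈ [36/49, 45/49) → index 7
j=8: u_8=509/540 ∈ [45/49, 1) → index 8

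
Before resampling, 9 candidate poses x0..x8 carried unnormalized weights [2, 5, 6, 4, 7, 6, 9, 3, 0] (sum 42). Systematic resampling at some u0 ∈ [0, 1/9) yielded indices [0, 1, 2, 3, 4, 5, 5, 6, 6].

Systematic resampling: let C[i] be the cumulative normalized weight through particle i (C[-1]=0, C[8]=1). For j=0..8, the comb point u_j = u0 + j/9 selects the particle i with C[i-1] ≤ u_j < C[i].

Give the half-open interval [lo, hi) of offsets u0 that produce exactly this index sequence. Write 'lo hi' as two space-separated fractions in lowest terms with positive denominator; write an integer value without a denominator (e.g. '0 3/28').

C = [1/21, 1/6, 13/42, 17/42, 4/7, 5/7, 13/14, 1, 1]
j=0 picked index 0: u0 ∈ [0, 1/21)
j=1 picked index 1: u0 ∈ [-4/63, 1/18)
j=2 picked index 2: u0 ∈ [-1/18, 11/126)
j=3 picked index 3: u0 ∈ [-1/42, 1/14)
j=4 picked index 4: u0 ∈ [-5/126, 8/63)
j=5 picked index 5: u0 ∈ [1/63, 10/63)
j=6 picked index 5: u0 ∈ [-2/21, 1/21)
j=7 picked index 6: u0 ∈ [-4/63, 19/126)
j=8 picked index 6: u0 ∈ [-11/63, 5/126)
intersection: [1/63, 5/126)

1/63 5/126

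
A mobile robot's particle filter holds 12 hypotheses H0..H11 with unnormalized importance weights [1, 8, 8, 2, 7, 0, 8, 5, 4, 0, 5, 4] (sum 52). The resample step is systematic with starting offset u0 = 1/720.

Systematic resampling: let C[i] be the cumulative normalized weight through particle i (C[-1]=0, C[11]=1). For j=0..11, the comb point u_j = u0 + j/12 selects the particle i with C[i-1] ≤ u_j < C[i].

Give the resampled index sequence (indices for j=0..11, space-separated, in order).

C = [1/52, 9/52, 17/52, 19/52, 1/2, 1/2, 17/26, 3/4, 43/52, 43/52, 12/13, 1]
j=0: u_0=1/720 ∈ [0, 1/52) → index 0
j=1: u_1=61/720 ∈ [1/52, 9/52) → index 1
j=2: u_2=121/720 ∈ [1/52, 9/52) → index 1
j=3: u_3=181/720 ∈ [9/52, 17/52) → index 2
j=4: u_4=241/720 ∈ [17/52, 19/52) → index 3
j=5: u_5=301/720 ∈ [19/52, 1/2) → index 4
j=6: u_6=361/720 ∈ [1/2, 17/26) → index 6
j=7: u_7=421/720 ∈ [1/2, 17/26) → index 6
j=8: u_8=481/720 ∈ [17/26, 3/4) → index 7
j=9: u_9=541/720 ∈ [3/4, 43/52) → index 8
j=10: u_10=601/720 ∈ [43/52, 12/13) → index 10
j=11: u_11=661/720 ∈ [43/52, 12/13) → index 10

0 1 1 2 3 4 6 6 7 8 10 10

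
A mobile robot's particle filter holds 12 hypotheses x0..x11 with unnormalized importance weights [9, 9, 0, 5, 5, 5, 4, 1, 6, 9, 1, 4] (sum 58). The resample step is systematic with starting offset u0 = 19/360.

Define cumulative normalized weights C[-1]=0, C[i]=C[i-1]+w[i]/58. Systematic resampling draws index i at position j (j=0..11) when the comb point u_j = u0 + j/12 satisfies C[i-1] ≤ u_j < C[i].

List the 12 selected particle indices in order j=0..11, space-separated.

C = [9/58, 9/29, 9/29, 23/58, 14/29, 33/58, 37/58, 19/29, 22/29, 53/58, 27/29, 1]
j=0: u_0=19/360 ∈ [0, 9/58) → index 0
j=1: u_1=49/360 ∈ [0, 9/58) → index 0
j=2: u_2=79/360 ∈ [9/58, 9/29) → index 1
j=3: u_3=109/360 ∈ [9/58, 9/29) → index 1
j=4: u_4=139/360 ∈ [9/29, 23/58) → index 3
j=5: u_5=169/360 ∈ [23/58, 14/29) → index 4
j=6: u_6=199/360 ∈ [14/29, 33/58) → index 5
j=7: u_7=229/360 ∈ [33/58, 37/58) → index 6
j=8: u_8=259/360 ∈ [19/29, 22/29) → index 8
j=9: u_9=289/360 ∈ [22/29, 53/58) → index 9
j=10: u_10=319/360 ∈ [22/29, 53/58) → index 9
j=11: u_11=349/360 ∈ [27/29, 1) → index 11

0 0 1 1 3 4 5 6 8 9 9 11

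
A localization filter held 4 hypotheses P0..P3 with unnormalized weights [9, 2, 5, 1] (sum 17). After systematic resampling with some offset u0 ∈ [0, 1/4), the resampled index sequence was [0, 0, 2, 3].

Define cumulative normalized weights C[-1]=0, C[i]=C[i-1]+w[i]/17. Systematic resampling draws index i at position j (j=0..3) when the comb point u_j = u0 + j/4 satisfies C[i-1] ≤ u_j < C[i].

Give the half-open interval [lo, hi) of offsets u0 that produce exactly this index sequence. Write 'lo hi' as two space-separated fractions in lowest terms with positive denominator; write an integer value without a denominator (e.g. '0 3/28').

13/68 1/4

C = [9/17, 11/17, 16/17, 1]
j=0 picked index 0: u0 ∈ [0, 9/17)
j=1 picked index 0: u0 ∈ [-1/4, 19/68)
j=2 picked index 2: u0 ∈ [5/34, 15/34)
j=3 picked index 3: u0 ∈ [13/68, 1/4)
intersection: [13/68, 1/4)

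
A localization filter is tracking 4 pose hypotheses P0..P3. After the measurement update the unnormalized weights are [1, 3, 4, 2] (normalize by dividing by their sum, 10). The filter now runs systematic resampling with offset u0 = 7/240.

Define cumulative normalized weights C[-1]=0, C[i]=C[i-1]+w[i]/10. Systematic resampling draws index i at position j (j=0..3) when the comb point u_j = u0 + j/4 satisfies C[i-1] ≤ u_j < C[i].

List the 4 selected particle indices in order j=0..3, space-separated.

0 1 2 2

C = [1/10, 2/5, 4/5, 1]
j=0: u_0=7/240 ∈ [0, 1/10) → index 0
j=1: u_1=67/240 ∈ [1/10, 2/5) → index 1
j=2: u_2=127/240 ∈ [2/5, 4/5) → index 2
j=3: u_3=187/240 ∈ [2/5, 4/5) → index 2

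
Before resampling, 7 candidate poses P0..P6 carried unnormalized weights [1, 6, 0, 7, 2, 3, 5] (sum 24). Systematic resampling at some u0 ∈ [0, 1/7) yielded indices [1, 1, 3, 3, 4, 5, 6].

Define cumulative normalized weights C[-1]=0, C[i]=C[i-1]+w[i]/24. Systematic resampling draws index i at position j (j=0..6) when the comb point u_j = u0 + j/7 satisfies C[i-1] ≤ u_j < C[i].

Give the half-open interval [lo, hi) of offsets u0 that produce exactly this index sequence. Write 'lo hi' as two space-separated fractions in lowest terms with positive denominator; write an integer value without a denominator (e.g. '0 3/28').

C = [1/24, 7/24, 7/24, 7/12, 2/3, 19/24, 1]
j=0 picked index 1: u0 ∈ [1/24, 7/24)
j=1 picked index 1: u0 ∈ [-17/168, 25/168)
j=2 picked index 3: u0 ∈ [1/168, 25/84)
j=3 picked index 3: u0 ∈ [-23/168, 13/84)
j=4 picked index 4: u0 ∈ [1/84, 2/21)
j=5 picked index 5: u0 ∈ [-1/21, 13/168)
j=6 picked index 6: u0 ∈ [-11/168, 1/7)
intersection: [1/24, 13/168)

1/24 13/168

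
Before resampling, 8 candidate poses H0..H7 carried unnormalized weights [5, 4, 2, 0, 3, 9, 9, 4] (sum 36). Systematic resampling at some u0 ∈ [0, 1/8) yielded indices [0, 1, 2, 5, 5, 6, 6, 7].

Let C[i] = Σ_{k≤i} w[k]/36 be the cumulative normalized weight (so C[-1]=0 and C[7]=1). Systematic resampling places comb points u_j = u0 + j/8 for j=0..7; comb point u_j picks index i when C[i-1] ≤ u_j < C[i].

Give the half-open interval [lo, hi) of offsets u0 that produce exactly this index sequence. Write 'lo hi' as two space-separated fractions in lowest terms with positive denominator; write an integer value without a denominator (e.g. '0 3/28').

1/72 1/18

C = [5/36, 1/4, 11/36, 11/36, 7/18, 23/36, 8/9, 1]
j=0 picked index 0: u0 ∈ [0, 5/36)
j=1 picked index 1: u0 ∈ [1/72, 1/8)
j=2 picked index 2: u0 ∈ [0, 1/18)
j=3 picked index 5: u0 ∈ [1/72, 19/72)
j=4 picked index 5: u0 ∈ [-1/9, 5/36)
j=5 picked index 6: u0 ∈ [1/72, 19/72)
j=6 picked index 6: u0 ∈ [-1/9, 5/36)
j=7 picked index 7: u0 ∈ [1/72, 1/8)
intersection: [1/72, 1/18)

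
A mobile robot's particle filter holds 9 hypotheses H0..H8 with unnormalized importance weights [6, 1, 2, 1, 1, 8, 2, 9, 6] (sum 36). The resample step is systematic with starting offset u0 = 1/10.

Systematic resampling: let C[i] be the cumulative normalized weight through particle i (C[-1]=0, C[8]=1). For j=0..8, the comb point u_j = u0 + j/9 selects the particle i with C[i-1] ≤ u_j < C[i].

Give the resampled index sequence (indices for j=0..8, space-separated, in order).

C = [1/6, 7/36, 1/4, 5/18, 11/36, 19/36, 7/12, 5/6, 1]
j=0: u_0=1/10 ∈ [0, 1/6) → index 0
j=1: u_1=19/90 ∈ [7/36, 1/4) → index 2
j=2: u_2=29/90 ∈ [11/36, 19/36) → index 5
j=3: u_3=13/30 ∈ [11/36, 19/36) → index 5
j=4: u_4=49/90 ∈ [19/36, 7/12) → index 6
j=5: u_5=59/90 ∈ [7/12, 5/6) → index 7
j=6: u_6=23/30 ∈ [7/12, 5/6) → index 7
j=7: u_7=79/90 ∈ [5/6, 1) → index 8
j=8: u_8=89/90 ∈ [5/6, 1) → index 8

0 2 5 5 6 7 7 8 8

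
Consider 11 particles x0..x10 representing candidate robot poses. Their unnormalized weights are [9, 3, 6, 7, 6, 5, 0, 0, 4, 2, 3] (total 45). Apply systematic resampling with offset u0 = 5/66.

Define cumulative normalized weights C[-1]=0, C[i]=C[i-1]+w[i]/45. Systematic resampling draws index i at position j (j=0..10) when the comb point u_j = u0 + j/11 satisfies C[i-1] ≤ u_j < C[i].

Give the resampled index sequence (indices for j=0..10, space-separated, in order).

C = [1/5, 4/15, 2/5, 5/9, 31/45, 4/5, 4/5, 4/5, 8/9, 14/15, 1]
j=0: u_0=5/66 ∈ [0, 1/5) → index 0
j=1: u_1=1/6 ∈ [0, 1/5) → index 0
j=2: u_2=17/66 ∈ [1/5, 4/15) → index 1
j=3: u_3=23/66 ∈ [4/15, 2/5) → index 2
j=4: u_4=29/66 ∈ [2/5, 5/9) → index 3
j=5: u_5=35/66 ∈ [2/5, 5/9) → index 3
j=6: u_6=41/66 ∈ [5/9, 31/45) → index 4
j=7: u_7=47/66 ∈ [31/45, 4/5) → index 5
j=8: u_8=53/66 ∈ [4/5, 8/9) → index 8
j=9: u_9=59/66 ∈ [8/9, 14/15) → index 9
j=10: u_10=65/66 ∈ [14/15, 1) → index 10

0 0 1 2 3 3 4 5 8 9 10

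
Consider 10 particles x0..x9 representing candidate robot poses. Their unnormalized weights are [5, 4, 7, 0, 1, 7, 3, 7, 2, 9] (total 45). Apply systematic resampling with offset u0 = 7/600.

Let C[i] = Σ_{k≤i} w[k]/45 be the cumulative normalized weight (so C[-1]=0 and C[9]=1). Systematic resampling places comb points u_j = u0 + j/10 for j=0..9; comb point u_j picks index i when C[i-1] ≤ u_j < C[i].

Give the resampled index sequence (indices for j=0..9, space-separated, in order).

0 1 2 2 5 5 7 7 9 9

C = [1/9, 1/5, 16/45, 16/45, 17/45, 8/15, 3/5, 34/45, 4/5, 1]
j=0: u_0=7/600 ∈ [0, 1/9) → index 0
j=1: u_1=67/600 ∈ [1/9, 1/5) → index 1
j=2: u_2=127/600 ∈ [1/5, 16/45) → index 2
j=3: u_3=187/600 ∈ [1/5, 16/45) → index 2
j=4: u_4=247/600 ∈ [17/45, 8/15) → index 5
j=5: u_5=307/600 ∈ [17/45, 8/15) → index 5
j=6: u_6=367/600 ∈ [3/5, 34/45) → index 7
j=7: u_7=427/600 ∈ [3/5, 34/45) → index 7
j=8: u_8=487/600 ∈ [4/5, 1) → index 9
j=9: u_9=547/600 ∈ [4/5, 1) → index 9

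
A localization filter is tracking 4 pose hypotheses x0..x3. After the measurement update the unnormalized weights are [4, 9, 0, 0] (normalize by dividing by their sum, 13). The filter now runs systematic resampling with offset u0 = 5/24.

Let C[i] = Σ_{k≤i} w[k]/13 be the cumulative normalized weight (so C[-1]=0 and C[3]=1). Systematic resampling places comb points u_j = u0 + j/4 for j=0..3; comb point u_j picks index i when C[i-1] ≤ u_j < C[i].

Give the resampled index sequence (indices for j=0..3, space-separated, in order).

C = [4/13, 1, 1, 1]
j=0: u_0=5/24 ∈ [0, 4/13) → index 0
j=1: u_1=11/24 ∈ [4/13, 1) → index 1
j=2: u_2=17/24 ∈ [4/13, 1) → index 1
j=3: u_3=23/24 ∈ [4/13, 1) → index 1

0 1 1 1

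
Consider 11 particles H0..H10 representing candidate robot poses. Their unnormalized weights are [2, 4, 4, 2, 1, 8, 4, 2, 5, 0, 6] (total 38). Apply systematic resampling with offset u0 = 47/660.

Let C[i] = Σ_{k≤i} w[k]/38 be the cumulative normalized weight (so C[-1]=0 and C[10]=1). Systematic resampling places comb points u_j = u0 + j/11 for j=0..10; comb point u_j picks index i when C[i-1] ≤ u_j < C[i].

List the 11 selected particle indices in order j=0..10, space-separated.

1 2 2 5 5 5 6 7 8 10 10

C = [1/19, 3/19, 5/19, 6/19, 13/38, 21/38, 25/38, 27/38, 16/19, 16/19, 1]
j=0: u_0=47/660 ∈ [1/19, 3/19) → index 1
j=1: u_1=107/660 ∈ [3/19, 5/19) → index 2
j=2: u_2=167/660 ∈ [3/19, 5/19) → index 2
j=3: u_3=227/660 ∈ [13/38, 21/38) → index 5
j=4: u_4=287/660 ∈ [13/38, 21/38) → index 5
j=5: u_5=347/660 ∈ [13/38, 21/38) → index 5
j=6: u_6=37/60 ∈ [21/38, 25/38) → index 6
j=7: u_7=467/660 ∈ [25/38, 27/38) → index 7
j=8: u_8=527/660 ∈ [27/38, 16/19) → index 8
j=9: u_9=587/660 ∈ [16/19, 1) → index 10
j=10: u_10=647/660 ∈ [16/19, 1) → index 10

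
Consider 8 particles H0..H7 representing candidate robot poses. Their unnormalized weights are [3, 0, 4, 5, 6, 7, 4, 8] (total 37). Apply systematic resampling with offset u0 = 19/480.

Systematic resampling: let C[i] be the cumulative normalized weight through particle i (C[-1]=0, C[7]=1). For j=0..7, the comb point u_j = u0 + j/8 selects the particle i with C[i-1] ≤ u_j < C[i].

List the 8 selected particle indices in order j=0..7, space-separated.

C = [3/37, 3/37, 7/37, 12/37, 18/37, 25/37, 29/37, 1]
j=0: u_0=19/480 ∈ [0, 3/37) → index 0
j=1: u_1=79/480 ∈ [3/37, 7/37) → index 2
j=2: u_2=139/480 ∈ [7/37, 12/37) → index 3
j=3: u_3=199/480 ∈ [12/37, 18/37) → index 4
j=4: u_4=259/480 ∈ [18/37, 25/37) → index 5
j=5: u_5=319/480 ∈ [18/37, 25/37) → index 5
j=6: u_6=379/480 ∈ [29/37, 1) → index 7
j=7: u_7=439/480 ∈ [29/37, 1) → index 7

0 2 3 4 5 5 7 7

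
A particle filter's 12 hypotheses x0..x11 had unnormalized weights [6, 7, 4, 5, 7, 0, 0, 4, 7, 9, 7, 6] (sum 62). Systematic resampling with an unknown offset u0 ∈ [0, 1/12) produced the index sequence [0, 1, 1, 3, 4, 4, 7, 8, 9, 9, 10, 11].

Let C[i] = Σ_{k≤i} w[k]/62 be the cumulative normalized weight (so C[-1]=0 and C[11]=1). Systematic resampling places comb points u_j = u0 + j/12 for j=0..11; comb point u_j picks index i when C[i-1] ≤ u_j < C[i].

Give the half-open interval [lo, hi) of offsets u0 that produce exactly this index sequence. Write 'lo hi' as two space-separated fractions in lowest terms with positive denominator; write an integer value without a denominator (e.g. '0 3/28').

3/124 1/31

C = [3/31, 13/62, 17/62, 11/31, 29/62, 29/62, 29/62, 33/62, 20/31, 49/62, 28/31, 1]
j=0 picked index 0: u0 ∈ [0, 3/31)
j=1 picked index 1: u0 ∈ [5/372, 47/372)
j=2 picked index 1: u0 ∈ [-13/186, 4/93)
j=3 picked index 3: u0 ∈ [3/124, 13/124)
j=4 picked index 4: u0 ∈ [2/93, 25/186)
j=5 picked index 4: u0 ∈ [-23/372, 19/372)
j=6 picked index 7: u0 ∈ [-1/31, 1/31)
j=7 picked index 8: u0 ∈ [-19/372, 23/372)
j=8 picked index 9: u0 ∈ [-2/93, 23/186)
j=9 picked index 9: u0 ∈ [-13/124, 5/124)
j=10 picked index 10: u0 ∈ [-4/93, 13/186)
j=11 picked index 11: u0 ∈ [-5/372, 1/12)
intersection: [3/124, 1/31)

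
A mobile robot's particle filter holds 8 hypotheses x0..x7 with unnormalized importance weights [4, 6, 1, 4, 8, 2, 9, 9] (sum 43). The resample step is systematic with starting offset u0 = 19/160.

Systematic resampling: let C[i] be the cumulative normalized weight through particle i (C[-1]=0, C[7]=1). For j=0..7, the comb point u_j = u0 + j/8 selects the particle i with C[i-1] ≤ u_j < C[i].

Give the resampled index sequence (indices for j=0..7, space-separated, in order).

C = [4/43, 10/43, 11/43, 15/43, 23/43, 25/43, 34/43, 1]
j=0: u_0=19/160 ∈ [4/43, 10/43) → index 1
j=1: u_1=39/160 ∈ [10/43, 11/43) → index 2
j=2: u_2=59/160 ∈ [15/43, 23/43) → index 4
j=3: u_3=79/160 ∈ [15/43, 23/43) → index 4
j=4: u_4=99/160 ∈ [25/43, 34/43) → index 6
j=5: u_5=119/160 ∈ [25/43, 34/43) → index 6
j=6: u_6=139/160 ∈ [34/43, 1) → index 7
j=7: u_7=159/160 ∈ [34/43, 1) → index 7

1 2 4 4 6 6 7 7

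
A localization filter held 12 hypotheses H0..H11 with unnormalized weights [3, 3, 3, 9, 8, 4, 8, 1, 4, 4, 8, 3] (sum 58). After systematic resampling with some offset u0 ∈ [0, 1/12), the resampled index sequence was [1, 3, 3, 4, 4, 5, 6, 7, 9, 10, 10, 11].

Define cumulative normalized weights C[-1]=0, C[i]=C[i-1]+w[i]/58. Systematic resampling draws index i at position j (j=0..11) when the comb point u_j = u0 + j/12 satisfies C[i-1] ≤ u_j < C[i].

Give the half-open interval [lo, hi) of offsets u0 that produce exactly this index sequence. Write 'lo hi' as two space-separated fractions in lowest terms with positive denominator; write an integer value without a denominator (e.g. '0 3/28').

C = [3/58, 3/29, 9/58, 9/29, 13/29, 15/29, 19/29, 39/58, 43/58, 47/58, 55/58, 1]
j=0 picked index 1: u0 ∈ [3/58, 3/29)
j=1 picked index 3: u0 ∈ [25/348, 79/348)
j=2 picked index 3: u0 ∈ [-1/87, 25/174)
j=3 picked index 4: u0 ∈ [7/116, 23/116)
j=4 picked index 4: u0 ∈ [-2/87, 10/87)
j=5 picked index 5: u0 ∈ [11/348, 35/348)
j=6 picked index 6: u0 ∈ [1/58, 9/58)
j=7 picked index 7: u0 ∈ [25/348, 31/348)
j=8 picked index 9: u0 ∈ [13/174, 25/174)
j=9 picked index 10: u0 ∈ [7/116, 23/116)
j=10 picked index 10: u0 ∈ [-2/87, 10/87)
j=11 picked index 11: u0 ∈ [11/348, 1/12)
intersection: [13/174, 1/12)

13/174 1/12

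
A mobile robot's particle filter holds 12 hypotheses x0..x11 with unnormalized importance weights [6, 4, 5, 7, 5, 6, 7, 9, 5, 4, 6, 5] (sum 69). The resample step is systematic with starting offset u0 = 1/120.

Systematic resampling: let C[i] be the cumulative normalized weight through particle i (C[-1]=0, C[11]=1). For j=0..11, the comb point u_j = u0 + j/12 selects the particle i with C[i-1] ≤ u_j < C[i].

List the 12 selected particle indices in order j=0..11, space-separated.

C = [2/23, 10/69, 5/23, 22/69, 9/23, 11/23, 40/69, 49/69, 18/23, 58/69, 64/69, 1]
j=0: u_0=1/120 ∈ [0, 2/23) → index 0
j=1: u_1=11/120 ∈ [2/23, 10/69) → index 1
j=2: u_2=7/40 ∈ [10/69, 5/23) → index 2
j=3: u_3=31/120 ∈ [5/23, 22/69) → index 3
j=4: u_4=41/120 ∈ [22/69, 9/23) → index 4
j=5: u_5=17/40 ∈ [9/23, 11/23) → index 5
j=6: u_6=61/120 ∈ [11/23, 40/69) → index 6
j=7: u_7=71/120 ∈ [40/69, 49/69) → index 7
j=8: u_8=27/40 ∈ [40/69, 49/69) → index 7
j=9: u_9=91/120 ∈ [49/69, 18/23) → index 8
j=10: u_10=101/120 ∈ [58/69, 64/69) → index 10
j=11: u_11=37/40 ∈ [58/69, 64/69) → index 10

0 1 2 3 4 5 6 7 7 8 10 10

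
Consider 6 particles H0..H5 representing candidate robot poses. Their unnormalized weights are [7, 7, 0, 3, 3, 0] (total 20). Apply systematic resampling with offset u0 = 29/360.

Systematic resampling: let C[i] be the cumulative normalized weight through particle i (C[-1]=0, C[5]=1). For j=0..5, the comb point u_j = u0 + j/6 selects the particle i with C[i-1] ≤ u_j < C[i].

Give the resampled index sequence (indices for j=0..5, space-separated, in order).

0 0 1 1 3 4

C = [7/20, 7/10, 7/10, 17/20, 1, 1]
j=0: u_0=29/360 ∈ [0, 7/20) → index 0
j=1: u_1=89/360 ∈ [0, 7/20) → index 0
j=2: u_2=149/360 ∈ [7/20, 7/10) → index 1
j=3: u_3=209/360 ∈ [7/20, 7/10) → index 1
j=4: u_4=269/360 ∈ [7/10, 17/20) → index 3
j=5: u_5=329/360 ∈ [17/20, 1) → index 4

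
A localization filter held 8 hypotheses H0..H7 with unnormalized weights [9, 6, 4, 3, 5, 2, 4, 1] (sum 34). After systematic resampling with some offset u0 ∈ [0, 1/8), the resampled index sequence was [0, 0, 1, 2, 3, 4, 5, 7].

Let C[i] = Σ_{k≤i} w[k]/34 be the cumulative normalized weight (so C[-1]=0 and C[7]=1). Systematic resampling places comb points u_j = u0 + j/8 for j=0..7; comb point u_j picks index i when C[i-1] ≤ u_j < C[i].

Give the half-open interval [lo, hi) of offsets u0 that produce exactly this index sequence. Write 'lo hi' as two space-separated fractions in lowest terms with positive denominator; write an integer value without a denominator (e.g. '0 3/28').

13/136 7/68

C = [9/34, 15/34, 19/34, 11/17, 27/34, 29/34, 33/34, 1]
j=0 picked index 0: u0 ∈ [0, 9/34)
j=1 picked index 0: u0 ∈ [-1/8, 19/136)
j=2 picked index 1: u0 ∈ [1/68, 13/68)
j=3 picked index 2: u0 ∈ [9/136, 25/136)
j=4 picked index 3: u0 ∈ [1/17, 5/34)
j=5 picked index 4: u0 ∈ [3/136, 23/136)
j=6 picked index 5: u0 ∈ [3/68, 7/68)
j=7 picked index 7: u0 ∈ [13/136, 1/8)
intersection: [13/136, 7/68)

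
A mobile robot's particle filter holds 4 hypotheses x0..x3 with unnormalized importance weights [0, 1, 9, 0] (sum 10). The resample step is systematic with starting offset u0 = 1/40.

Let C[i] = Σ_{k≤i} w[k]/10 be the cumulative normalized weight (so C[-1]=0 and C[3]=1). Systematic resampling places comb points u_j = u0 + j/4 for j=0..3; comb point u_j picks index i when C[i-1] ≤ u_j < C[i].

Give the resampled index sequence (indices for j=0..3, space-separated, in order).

C = [0, 1/10, 1, 1]
j=0: u_0=1/40 ∈ [0, 1/10) → index 1
j=1: u_1=11/40 ∈ [1/10, 1) → index 2
j=2: u_2=21/40 ∈ [1/10, 1) → index 2
j=3: u_3=31/40 ∈ [1/10, 1) → index 2

1 2 2 2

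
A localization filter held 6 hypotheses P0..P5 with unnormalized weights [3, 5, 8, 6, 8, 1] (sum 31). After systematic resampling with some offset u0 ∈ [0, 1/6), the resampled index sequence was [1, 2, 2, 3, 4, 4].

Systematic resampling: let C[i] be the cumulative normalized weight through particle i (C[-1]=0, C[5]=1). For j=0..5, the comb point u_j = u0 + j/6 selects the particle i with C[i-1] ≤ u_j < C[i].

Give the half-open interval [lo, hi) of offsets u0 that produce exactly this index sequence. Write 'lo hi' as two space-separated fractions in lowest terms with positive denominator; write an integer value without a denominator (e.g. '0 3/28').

C = [3/31, 8/31, 16/31, 22/31, 30/31, 1]
j=0 picked index 1: u0 ∈ [3/31, 8/31)
j=1 picked index 2: u0 ∈ [17/186, 65/186)
j=2 picked index 2: u0 ∈ [-7/93, 17/93)
j=3 picked index 3: u0 ∈ [1/62, 13/62)
j=4 picked index 4: u0 ∈ [4/93, 28/93)
j=5 picked index 4: u0 ∈ [-23/186, 25/186)
intersection: [3/31, 25/186)

3/31 25/186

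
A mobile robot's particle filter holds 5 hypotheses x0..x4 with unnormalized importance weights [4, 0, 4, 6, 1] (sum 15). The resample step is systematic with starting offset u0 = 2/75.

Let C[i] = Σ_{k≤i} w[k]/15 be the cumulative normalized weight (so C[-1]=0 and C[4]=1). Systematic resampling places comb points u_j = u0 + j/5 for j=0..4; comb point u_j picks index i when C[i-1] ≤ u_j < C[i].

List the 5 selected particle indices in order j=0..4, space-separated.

C = [4/15, 4/15, 8/15, 14/15, 1]
j=0: u_0=2/75 ∈ [0, 4/15) → index 0
j=1: u_1=17/75 ∈ [0, 4/15) → index 0
j=2: u_2=32/75 ∈ [4/15, 8/15) → index 2
j=3: u_3=47/75 ∈ [8/15, 14/15) → index 3
j=4: u_4=62/75 ∈ [8/15, 14/15) → index 3

0 0 2 3 3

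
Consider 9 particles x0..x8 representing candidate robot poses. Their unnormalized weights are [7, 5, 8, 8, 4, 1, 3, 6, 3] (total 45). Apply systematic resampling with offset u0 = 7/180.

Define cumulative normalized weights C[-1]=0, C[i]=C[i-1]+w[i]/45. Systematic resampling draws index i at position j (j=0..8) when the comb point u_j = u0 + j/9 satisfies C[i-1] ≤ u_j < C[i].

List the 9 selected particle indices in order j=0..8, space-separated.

C = [7/45, 4/15, 4/9, 28/45, 32/45, 11/15, 4/5, 14/15, 1]
j=0: u_0=7/180 ∈ [0, 7/45) → index 0
j=1: u_1=3/20 ∈ [0, 7/45) → index 0
j=2: u_2=47/180 ∈ [7/45, 4/15) → index 1
j=3: u_3=67/180 ∈ [4/15, 4/9) → index 2
j=4: u_4=29/60 ∈ [4/9, 28/45) → index 3
j=5: u_5=107/180 ∈ [4/9, 28/45) → index 3
j=6: u_6=127/180 ∈ [28/45, 32/45) → index 4
j=7: u_7=49/60 ∈ [4/5, 14/15) → index 7
j=8: u_8=167/180 ∈ [4/5, 14/15) → index 7

0 0 1 2 3 3 4 7 7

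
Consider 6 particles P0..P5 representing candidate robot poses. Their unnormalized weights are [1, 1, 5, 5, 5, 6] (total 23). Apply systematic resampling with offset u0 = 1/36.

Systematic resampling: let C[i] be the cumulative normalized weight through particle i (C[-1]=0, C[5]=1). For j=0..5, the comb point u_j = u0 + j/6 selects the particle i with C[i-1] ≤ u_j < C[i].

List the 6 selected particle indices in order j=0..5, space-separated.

C = [1/23, 2/23, 7/23, 12/23, 17/23, 1]
j=0: u_0=1/36 ∈ [0, 1/23) → index 0
j=1: u_1=7/36 ∈ [2/23, 7/23) → index 2
j=2: u_2=13/36 ∈ [7/23, 12/23) → index 3
j=3: u_3=19/36 ∈ [12/23, 17/23) → index 4
j=4: u_4=25/36 ∈ [12/23, 17/23) → index 4
j=5: u_5=31/36 ∈ [17/23, 1) → index 5

0 2 3 4 4 5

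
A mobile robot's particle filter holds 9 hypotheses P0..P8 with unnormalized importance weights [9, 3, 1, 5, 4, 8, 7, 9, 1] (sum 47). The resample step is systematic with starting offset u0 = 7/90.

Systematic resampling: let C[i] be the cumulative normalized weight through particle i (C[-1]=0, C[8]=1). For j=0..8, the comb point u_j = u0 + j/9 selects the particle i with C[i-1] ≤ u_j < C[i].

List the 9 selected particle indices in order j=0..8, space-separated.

0 0 3 4 5 5 6 7 7

C = [9/47, 12/47, 13/47, 18/47, 22/47, 30/47, 37/47, 46/47, 1]
j=0: u_0=7/90 ∈ [0, 9/47) → index 0
j=1: u_1=17/90 ∈ [0, 9/47) → index 0
j=2: u_2=3/10 ∈ [13/47, 18/47) → index 3
j=3: u_3=37/90 ∈ [18/47, 22/47) → index 4
j=4: u_4=47/90 ∈ [22/47, 30/47) → index 5
j=5: u_5=19/30 ∈ [22/47, 30/47) → index 5
j=6: u_6=67/90 ∈ [30/47, 37/47) → index 6
j=7: u_7=77/90 ∈ [37/47, 46/47) → index 7
j=8: u_8=29/30 ∈ [37/47, 46/47) → index 7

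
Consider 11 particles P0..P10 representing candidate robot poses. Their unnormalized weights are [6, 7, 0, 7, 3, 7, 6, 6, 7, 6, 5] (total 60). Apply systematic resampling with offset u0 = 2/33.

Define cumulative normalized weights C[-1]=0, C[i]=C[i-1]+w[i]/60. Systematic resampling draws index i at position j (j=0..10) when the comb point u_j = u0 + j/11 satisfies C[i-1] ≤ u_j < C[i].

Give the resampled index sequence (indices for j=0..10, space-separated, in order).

C = [1/10, 13/60, 13/60, 1/3, 23/60, 1/2, 3/5, 7/10, 49/60, 11/12, 1]
j=0: u_0=2/33 ∈ [0, 1/10) → index 0
j=1: u_1=5/33 ∈ [1/10, 13/60) → index 1
j=2: u_2=8/33 ∈ [13/60, 1/3) → index 3
j=3: u_3=1/3 ∈ [1/3, 23/60) → index 4
j=4: u_4=14/33 ∈ [23/60, 1/2) → index 5
j=5: u_5=17/33 ∈ [1/2, 3/5) → index 6
j=6: u_6=20/33 ∈ [3/5, 7/10) → index 7
j=7: u_7=23/33 ∈ [3/5, 7/10) → index 7
j=8: u_8=26/33 ∈ [7/10, 49/60) → index 8
j=9: u_9=29/33 ∈ [49/60, 11/12) → index 9
j=10: u_10=32/33 ∈ [11/12, 1) → index 10

0 1 3 4 5 6 7 7 8 9 10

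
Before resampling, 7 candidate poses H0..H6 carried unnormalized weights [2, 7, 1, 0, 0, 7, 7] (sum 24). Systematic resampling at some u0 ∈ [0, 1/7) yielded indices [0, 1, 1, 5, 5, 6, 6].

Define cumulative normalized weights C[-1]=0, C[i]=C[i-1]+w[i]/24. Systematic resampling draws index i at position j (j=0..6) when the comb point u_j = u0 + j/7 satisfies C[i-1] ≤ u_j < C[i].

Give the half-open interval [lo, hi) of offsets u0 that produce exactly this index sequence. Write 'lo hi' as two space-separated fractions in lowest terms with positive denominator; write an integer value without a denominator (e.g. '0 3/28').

C = [1/12, 3/8, 5/12, 5/12, 5/12, 17/24, 1]
j=0 picked index 0: u0 ∈ [0, 1/12)
j=1 picked index 1: u0 ∈ [-5/84, 13/56)
j=2 picked index 1: u0 ∈ [-17/84, 5/56)
j=3 picked index 5: u0 ∈ [-1/84, 47/168)
j=4 picked index 5: u0 ∈ [-13/84, 23/168)
j=5 picked index 6: u0 ∈ [-1/168, 2/7)
j=6 picked index 6: u0 ∈ [-25/168, 1/7)
intersection: [0, 1/12)

0 1/12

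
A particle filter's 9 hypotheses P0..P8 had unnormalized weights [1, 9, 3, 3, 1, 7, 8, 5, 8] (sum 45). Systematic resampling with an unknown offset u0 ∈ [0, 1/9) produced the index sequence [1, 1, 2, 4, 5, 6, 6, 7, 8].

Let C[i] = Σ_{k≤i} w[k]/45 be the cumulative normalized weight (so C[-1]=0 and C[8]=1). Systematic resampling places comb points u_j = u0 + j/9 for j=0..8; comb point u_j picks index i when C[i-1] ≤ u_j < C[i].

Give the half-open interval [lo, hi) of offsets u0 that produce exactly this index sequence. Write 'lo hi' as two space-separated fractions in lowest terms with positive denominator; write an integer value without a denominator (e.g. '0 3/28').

C = [1/45, 2/9, 13/45, 16/45, 17/45, 8/15, 32/45, 37/45, 1]
j=0 picked index 1: u0 ∈ [1/45, 2/9)
j=1 picked index 1: u0 ∈ [-4/45, 1/9)
j=2 picked index 2: u0 ∈ [0, 1/15)
j=3 picked index 4: u0 ∈ [1/45, 2/45)
j=4 picked index 5: u0 ∈ [-1/15, 4/45)
j=5 picked index 6: u0 ∈ [-1/45, 7/45)
j=6 picked index 6: u0 ∈ [-2/15, 2/45)
j=7 picked index 7: u0 ∈ [-1/15, 2/45)
j=8 picked index 8: u0 ∈ [-1/15, 1/9)
intersection: [1/45, 2/45)

1/45 2/45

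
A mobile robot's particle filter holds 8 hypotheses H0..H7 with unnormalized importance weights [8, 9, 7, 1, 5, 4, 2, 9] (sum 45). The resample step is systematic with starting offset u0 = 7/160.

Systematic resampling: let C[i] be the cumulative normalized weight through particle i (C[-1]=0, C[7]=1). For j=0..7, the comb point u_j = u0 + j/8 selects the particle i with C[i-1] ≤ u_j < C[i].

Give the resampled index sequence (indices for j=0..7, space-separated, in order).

0 0 1 2 3 5 6 7

C = [8/45, 17/45, 8/15, 5/9, 2/3, 34/45, 4/5, 1]
j=0: u_0=7/160 ∈ [0, 8/45) → index 0
j=1: u_1=27/160 ∈ [0, 8/45) → index 0
j=2: u_2=47/160 ∈ [8/45, 17/45) → index 1
j=3: u_3=67/160 ∈ [17/45, 8/15) → index 2
j=4: u_4=87/160 ∈ [8/15, 5/9) → index 3
j=5: u_5=107/160 ∈ [2/3, 34/45) → index 5
j=6: u_6=127/160 ∈ [34/45, 4/5) → index 6
j=7: u_7=147/160 ∈ [4/5, 1) → index 7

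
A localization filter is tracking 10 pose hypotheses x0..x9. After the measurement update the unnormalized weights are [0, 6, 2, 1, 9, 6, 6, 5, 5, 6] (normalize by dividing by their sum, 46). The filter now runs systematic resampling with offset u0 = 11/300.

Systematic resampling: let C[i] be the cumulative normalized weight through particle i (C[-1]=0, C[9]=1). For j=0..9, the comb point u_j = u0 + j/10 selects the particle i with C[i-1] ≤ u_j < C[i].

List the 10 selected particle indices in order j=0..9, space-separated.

1 2 4 4 5 6 6 7 8 9

C = [0, 3/23, 4/23, 9/46, 9/23, 12/23, 15/23, 35/46, 20/23, 1]
j=0: u_0=11/300 ∈ [0, 3/23) → index 1
j=1: u_1=41/300 ∈ [3/23, 4/23) → index 2
j=2: u_2=71/300 ∈ [9/46, 9/23) → index 4
j=3: u_3=101/300 ∈ [9/46, 9/23) → index 4
j=4: u_4=131/300 ∈ [9/23, 12/23) → index 5
j=5: u_5=161/300 ∈ [12/23, 15/23) → index 6
j=6: u_6=191/300 ∈ [12/23, 15/23) → index 6
j=7: u_7=221/300 ∈ [15/23, 35/46) → index 7
j=8: u_8=251/300 ∈ [35/46, 20/23) → index 8
j=9: u_9=281/300 ∈ [20/23, 1) → index 9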